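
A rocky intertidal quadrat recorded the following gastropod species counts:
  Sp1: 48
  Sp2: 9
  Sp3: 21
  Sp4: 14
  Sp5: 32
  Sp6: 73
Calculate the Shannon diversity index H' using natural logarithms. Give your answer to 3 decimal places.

1.575

Total N = 48+9+21+14+32+73 = 197, so the proportions are 0.24365, 0.04569, 0.1066, 0.07107, 0.16244, 0.37056 (working shown to 5 dp, full precision carried).
Each pᵢ ln pᵢ term: 0.24365×(-1.41200)=-0.34404, 0.04569×(-3.08598)=-0.14098, 0.1066×(-2.23868)=-0.23864, 0.07107×(-2.64415)=-0.18791, 0.16244×(-1.81747)=-0.29522, 0.37056×(-0.99274)=-0.36787.
Sum = -1.57467, so H' = 1.575.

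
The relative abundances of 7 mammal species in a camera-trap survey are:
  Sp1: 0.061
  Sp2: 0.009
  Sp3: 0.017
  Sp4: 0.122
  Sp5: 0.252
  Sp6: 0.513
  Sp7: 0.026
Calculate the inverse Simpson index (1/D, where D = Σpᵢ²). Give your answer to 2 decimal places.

D = 0.061² + 0.009² + 0.017² + 0.122² + 0.252² + 0.513² + 0.026² = 0.00372 + 0.00008 + 0.00029 + 0.01488 + 0.06350 + 0.26317 + 0.00068 = 0.34632 (working shown to 5 dp, full precision carried).
So 1/D = 2.8875, i.e. 2.89 to 2 decimal places.

2.89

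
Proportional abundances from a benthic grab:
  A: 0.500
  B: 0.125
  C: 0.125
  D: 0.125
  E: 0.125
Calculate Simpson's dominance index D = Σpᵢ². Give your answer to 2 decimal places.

D = 0.5² + 0.125² + 0.125² + 0.125² + 0.125² = 0.2500 + 0.0156 + 0.0156 + 0.0156 + 0.0156 = 0.3125 (working shown to 4 dp, full precision carried).
To 2 decimal places, D = 0.31.

0.31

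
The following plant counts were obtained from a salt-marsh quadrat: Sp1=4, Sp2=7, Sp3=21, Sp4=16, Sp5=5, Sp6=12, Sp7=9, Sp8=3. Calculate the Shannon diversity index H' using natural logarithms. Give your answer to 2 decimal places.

Total N = 4+7+21+16+5+12+9+3 = 77, so the proportions are 0.0519, 0.0909, 0.2727, 0.2078, 0.0649, 0.1558, 0.1169, 0.039 (working shown to 4 dp, full precision carried).
Each pᵢ ln pᵢ term: 0.0519×(-2.9575)=-0.1536, 0.0909×(-2.3979)=-0.2180, 0.2727×(-1.2993)=-0.3543, 0.2078×(-1.5712)=-0.3265, 0.0649×(-2.7344)=-0.1776, 0.1558×(-1.8589)=-0.2897, 0.1169×(-2.1466)=-0.2509, 0.039×(-3.2452)=-0.1264.
Sum = -1.8971, so H' = 1.90.

1.90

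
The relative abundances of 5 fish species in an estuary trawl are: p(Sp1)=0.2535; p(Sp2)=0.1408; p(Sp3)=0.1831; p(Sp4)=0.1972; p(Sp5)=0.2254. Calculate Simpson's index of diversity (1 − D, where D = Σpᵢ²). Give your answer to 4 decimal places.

0.7927

D = 0.2535² + 0.1408² + 0.1831² + 0.1972² + 0.2254² = 0.064262 + 0.019825 + 0.033526 + 0.038888 + 0.050805 = 0.207306 (working shown to 6 dp, full precision carried).
So 1 − D = 0.792694, i.e. 0.7927 to 4 decimal places.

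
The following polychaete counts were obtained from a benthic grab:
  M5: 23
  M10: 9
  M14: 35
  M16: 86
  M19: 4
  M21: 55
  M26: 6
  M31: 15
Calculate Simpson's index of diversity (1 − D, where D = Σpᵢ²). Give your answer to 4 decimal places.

Total N = 23+9+35+86+4+55+6+15 = 233, so the proportions are 0.098712, 0.038627, 0.150215, 0.369099, 0.017167, 0.236052, 0.025751, 0.064378 (working shown to 6 dp, full precision carried).
D = 0.098712² + 0.038627² + 0.150215² + 0.369099² + 0.017167² + 0.236052² + 0.025751² + 0.064378² = 0.009744 + 0.001492 + 0.022564 + 0.136234 + 0.000295 + 0.055720 + 0.000663 + 0.004144 = 0.230857.
So 1 − D = 0.769143, i.e. 0.7691 to 4 decimal places.

0.7691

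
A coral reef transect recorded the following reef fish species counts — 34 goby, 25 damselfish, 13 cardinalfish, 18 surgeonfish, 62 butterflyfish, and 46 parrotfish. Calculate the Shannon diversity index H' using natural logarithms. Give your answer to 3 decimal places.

Total N = 34+25+13+18+62+46 = 198, so the proportions are 0.17172, 0.12626, 0.06566, 0.09091, 0.31313, 0.23232 (working shown to 5 dp, full precision carried).
Each pᵢ ln pᵢ term: 0.17172×(-1.76191)=-0.30255, 0.12626×(-2.06939)=-0.26129, 0.06566×(-2.72332)=-0.17880, 0.09091×(-2.39790)=-0.21799, 0.31313×(-1.16113)=-0.36359, 0.23232×(-1.45963)=-0.33910.
Sum = -1.66332, so H' = 1.663.

1.663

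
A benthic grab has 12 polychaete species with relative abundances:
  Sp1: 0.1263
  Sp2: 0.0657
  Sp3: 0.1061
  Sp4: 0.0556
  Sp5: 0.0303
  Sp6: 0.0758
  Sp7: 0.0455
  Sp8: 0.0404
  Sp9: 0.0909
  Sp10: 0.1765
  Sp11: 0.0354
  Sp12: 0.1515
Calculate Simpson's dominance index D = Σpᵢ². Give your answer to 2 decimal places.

D = 0.1263² + 0.0657² + 0.1061² + 0.0556² + 0.0303² + 0.0758² + 0.0455² + 0.0404² + 0.0909² + 0.1765² + 0.0354² + 0.1515² = 0.0160 + 0.0043 + 0.0113 + 0.0031 + 0.0009 + 0.0057 + 0.0021 + 0.0016 + 0.0083 + 0.0312 + 0.0013 + 0.0230 = 0.1086 (working shown to 4 dp, full precision carried).
To 2 decimal places, D = 0.11.

0.11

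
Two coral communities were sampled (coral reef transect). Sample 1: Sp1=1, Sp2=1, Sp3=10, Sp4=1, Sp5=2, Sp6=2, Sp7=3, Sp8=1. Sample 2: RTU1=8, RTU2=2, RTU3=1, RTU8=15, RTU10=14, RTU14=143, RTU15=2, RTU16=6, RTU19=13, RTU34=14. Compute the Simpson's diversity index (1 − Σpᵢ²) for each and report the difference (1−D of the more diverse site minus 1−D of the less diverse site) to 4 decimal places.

Sample 1: N=21, proportions 0.047619, 0.047619, 0.47619, 0.047619, 0.095238, 0.095238, 0.142857, 0.047619, giving 1−D = 0.725624 (working shown to 6 dp, full precision carried).
Sample 2: N=218, proportions 0.036697, 0.009174, 0.004587, 0.068807, 0.06422, 0.655963, 0.009174, 0.027523, 0.059633, 0.06422, giving 1−D = 0.550880.
Difference = |0.725624 − 0.550880| = 0.174744, i.e. 0.1747 to 4 decimal places.

0.1747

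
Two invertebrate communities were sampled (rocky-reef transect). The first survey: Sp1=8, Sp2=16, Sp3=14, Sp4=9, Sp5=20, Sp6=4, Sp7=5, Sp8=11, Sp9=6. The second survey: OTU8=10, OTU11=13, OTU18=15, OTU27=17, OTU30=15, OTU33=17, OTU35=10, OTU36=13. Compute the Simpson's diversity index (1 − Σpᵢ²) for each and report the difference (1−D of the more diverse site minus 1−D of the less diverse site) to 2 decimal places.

The first survey: N=93, proportions 0.086022, 0.172043, 0.150538, 0.096774, 0.215054, 0.043011, 0.053763, 0.11828, 0.064516, giving 1−D = 0.861834 (working shown to 6 dp, full precision carried).
The second survey: N=110, proportions 0.090909, 0.118182, 0.136364, 0.154545, 0.136364, 0.154545, 0.090909, 0.118182, giving 1−D = 0.870579.
Difference = |0.861834 − 0.870579| = 0.008745, i.e. 0.01 to 2 decimal places.

0.01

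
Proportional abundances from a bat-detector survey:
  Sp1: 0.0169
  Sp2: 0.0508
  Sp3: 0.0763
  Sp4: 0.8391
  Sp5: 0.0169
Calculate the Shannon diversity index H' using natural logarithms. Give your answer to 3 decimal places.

Each pᵢ ln pᵢ term (working shown to 5 dp, full precision carried): 0.0169×(-4.08044)=-0.06896, 0.0508×(-2.97986)=-0.15138, 0.0763×(-2.57308)=-0.19633, 0.8391×(-0.17543)=-0.14720, 0.0169×(-4.08044)=-0.06896.
Sum = -0.63282, so H' = 0.633.

0.633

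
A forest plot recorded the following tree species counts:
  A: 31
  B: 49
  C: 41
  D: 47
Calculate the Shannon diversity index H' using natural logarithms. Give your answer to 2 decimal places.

Total N = 31+49+41+47 = 168, so the proportions are 0.1845, 0.2917, 0.244, 0.2798 (working shown to 4 dp, full precision carried).
Each pᵢ ln pᵢ term: 0.1845×(-1.6900)=-0.3118, 0.2917×(-1.2321)=-0.3594, 0.244×(-1.4104)=-0.3442, 0.2798×(-1.2738)=-0.3564.
Sum = -1.3718, so H' = 1.37.

1.37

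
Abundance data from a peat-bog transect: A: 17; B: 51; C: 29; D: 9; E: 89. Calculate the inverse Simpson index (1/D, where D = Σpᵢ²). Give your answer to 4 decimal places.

3.2409

Total N = 17+51+29+9+89 = 195, so the proportions are 0.08717949, 0.26153846, 0.14871795, 0.04615385, 0.45641026 (working shown to 8 dp, full precision carried).
D = 0.08717949² + 0.26153846² + 0.14871795² + 0.04615385² + 0.45641026² = 0.00760026 + 0.06840237 + 0.02211703 + 0.00213018 + 0.20831032 = 0.30856016.
So 1/D = 3.240859, i.e. 3.2409 to 4 decimal places.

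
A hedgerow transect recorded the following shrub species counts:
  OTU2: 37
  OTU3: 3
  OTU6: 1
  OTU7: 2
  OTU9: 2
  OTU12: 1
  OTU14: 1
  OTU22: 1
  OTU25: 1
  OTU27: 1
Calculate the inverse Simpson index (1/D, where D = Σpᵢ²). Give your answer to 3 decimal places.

1.796

Total N = 37+3+1+2+2+1+1+1+1+1 = 50, so the proportions are 0.74, 0.06, 0.02, 0.04, 0.04, 0.02, 0.02, 0.02, 0.02, 0.02 (working shown to 6 dp, full precision carried).
D = 0.74² + 0.06² + 0.02² + 0.04² + 0.04² + 0.02² + 0.02² + 0.02² + 0.02² + 0.02² = 0.547600 + 0.003600 + 0.000400 + 0.001600 + 0.001600 + 0.000400 + 0.000400 + 0.000400 + 0.000400 + 0.000400 = 0.556800.
So 1/D = 1.79598, i.e. 1.796 to 3 decimal places.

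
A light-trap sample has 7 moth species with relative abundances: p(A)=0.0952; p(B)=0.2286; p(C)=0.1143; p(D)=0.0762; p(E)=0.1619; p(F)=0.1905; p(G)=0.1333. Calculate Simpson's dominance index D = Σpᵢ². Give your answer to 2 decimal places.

0.16

D = 0.0952² + 0.2286² + 0.1143² + 0.0762² + 0.1619² + 0.1905² + 0.1333² = 0.0091 + 0.0523 + 0.0131 + 0.0058 + 0.0262 + 0.0363 + 0.0178 = 0.1605 (working shown to 4 dp, full precision carried).
To 2 decimal places, D = 0.16.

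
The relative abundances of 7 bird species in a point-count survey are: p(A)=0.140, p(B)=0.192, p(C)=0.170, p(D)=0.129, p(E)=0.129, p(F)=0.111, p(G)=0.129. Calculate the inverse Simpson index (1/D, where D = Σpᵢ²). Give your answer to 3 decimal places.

D = 0.14² + 0.192² + 0.17² + 0.129² + 0.129² + 0.111² + 0.129² = 0.0196000 + 0.0368640 + 0.0289000 + 0.0166410 + 0.0166410 + 0.0123210 + 0.0166410 = 0.1476080 (working shown to 7 dp, full precision carried).
So 1/D = 6.77470, i.e. 6.775 to 3 decimal places.

6.775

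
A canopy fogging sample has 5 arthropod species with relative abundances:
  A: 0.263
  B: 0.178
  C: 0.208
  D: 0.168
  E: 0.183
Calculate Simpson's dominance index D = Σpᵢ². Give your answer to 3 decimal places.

D = 0.263² + 0.178² + 0.208² + 0.168² + 0.183² = 0.06917 + 0.03168 + 0.04326 + 0.02822 + 0.03349 = 0.20583 (working shown to 5 dp, full precision carried).
To 3 decimal places, D = 0.206.

0.206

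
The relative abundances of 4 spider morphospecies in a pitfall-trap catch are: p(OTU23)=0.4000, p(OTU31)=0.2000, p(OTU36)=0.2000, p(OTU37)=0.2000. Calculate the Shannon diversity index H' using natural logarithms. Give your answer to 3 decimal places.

Each pᵢ ln pᵢ term (working shown to 5 dp, full precision carried): 0.4×(-0.91629)=-0.36652, 0.2×(-1.60944)=-0.32189, 0.2×(-1.60944)=-0.32189, 0.2×(-1.60944)=-0.32189.
Sum = -1.33218, so H' = 1.332.

1.332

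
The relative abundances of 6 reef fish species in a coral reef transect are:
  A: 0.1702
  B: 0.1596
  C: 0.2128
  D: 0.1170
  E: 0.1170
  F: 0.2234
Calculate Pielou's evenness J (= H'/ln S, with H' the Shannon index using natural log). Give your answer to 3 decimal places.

H' = −Σ pᵢ ln pᵢ = −((-0.30139) + (-0.29288) + (-0.32929) + (-0.25103) + (-0.25103) + (-0.33483)) = 1.76045 (working shown to 5 dp, full precision carried).
With S = 6 species, ln S = 1.79176, so J = 1.76045/1.79176 = 0.98253, i.e. 0.983 to 3 decimal places.

0.983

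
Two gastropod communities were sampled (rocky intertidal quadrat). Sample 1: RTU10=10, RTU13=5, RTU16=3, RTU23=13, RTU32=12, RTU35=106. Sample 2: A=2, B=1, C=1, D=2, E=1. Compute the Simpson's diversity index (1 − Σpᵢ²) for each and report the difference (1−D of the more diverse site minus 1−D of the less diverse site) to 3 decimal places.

Sample 1: N=149, proportions 0.06711, 0.03356, 0.02013, 0.08725, 0.08054, 0.71141, giving 1−D = 0.47376 (working shown to 5 dp, full precision carried).
Sample 2: N=7, proportions 0.28571, 0.14286, 0.14286, 0.28571, 0.14286, giving 1−D = 0.77551.
Difference = |0.47376 − 0.77551| = 0.30175, i.e. 0.302 to 3 decimal places.

0.302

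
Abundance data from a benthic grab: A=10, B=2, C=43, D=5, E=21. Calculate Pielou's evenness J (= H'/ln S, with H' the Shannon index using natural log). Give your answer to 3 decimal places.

0.750

Total N = 10+2+43+5+21 = 81, so the proportions are 0.12346, 0.02469, 0.53086, 0.06173, 0.25926 (working shown to 5 dp, full precision carried).
H' = −Σ pᵢ ln pᵢ = −((-0.25825) + (-0.09139) + (-0.33617) + (-0.17191) + (-0.34998)) = 1.20771.
With S = 5 species, ln S = 1.60944, so J = 1.20771/1.60944 = 0.75039, i.e. 0.750 to 3 decimal places.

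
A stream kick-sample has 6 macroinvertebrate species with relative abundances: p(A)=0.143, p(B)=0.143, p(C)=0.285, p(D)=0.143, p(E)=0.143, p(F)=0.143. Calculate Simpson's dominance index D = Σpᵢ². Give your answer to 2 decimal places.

0.18

D = 0.143² + 0.143² + 0.285² + 0.143² + 0.143² + 0.143² = 0.0204 + 0.0204 + 0.0812 + 0.0204 + 0.0204 + 0.0204 = 0.1835 (working shown to 4 dp, full precision carried).
To 2 decimal places, D = 0.18.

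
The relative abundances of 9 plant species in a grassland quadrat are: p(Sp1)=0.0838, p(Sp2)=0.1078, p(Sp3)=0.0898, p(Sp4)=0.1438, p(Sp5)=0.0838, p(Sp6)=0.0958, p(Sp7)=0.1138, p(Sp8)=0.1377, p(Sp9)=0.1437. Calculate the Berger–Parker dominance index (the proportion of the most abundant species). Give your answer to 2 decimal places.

The largest proportion is 0.1438, i.e. d = 0.14 to 2 decimal places.

0.14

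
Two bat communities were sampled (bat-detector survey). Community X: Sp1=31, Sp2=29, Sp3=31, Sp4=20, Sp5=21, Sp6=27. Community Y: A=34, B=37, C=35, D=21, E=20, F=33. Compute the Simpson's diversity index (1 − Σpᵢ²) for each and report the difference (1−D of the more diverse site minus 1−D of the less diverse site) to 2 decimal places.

0.00

Community X: N=159, proportions 0.195, 0.1824, 0.195, 0.1258, 0.1321, 0.1698, giving 1−D = 0.8286 (working shown to 4 dp, full precision carried).
Community Y: N=180, proportions 0.1889, 0.2056, 0.1944, 0.1167, 0.1111, 0.1833, giving 1−D = 0.8247.
Difference = |0.8286 − 0.8247| = 0.0039, i.e. 0.00 to 2 decimal places.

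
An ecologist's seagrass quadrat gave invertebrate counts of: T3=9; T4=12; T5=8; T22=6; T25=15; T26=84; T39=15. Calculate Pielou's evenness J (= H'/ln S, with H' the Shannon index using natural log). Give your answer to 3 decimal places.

Total N = 9+12+8+6+15+84+15 = 149, so the proportions are 0.0604, 0.08054, 0.05369, 0.04027, 0.10067, 0.56376, 0.10067 (working shown to 5 dp, full precision carried).
H' = −Σ pᵢ ln pᵢ = −((-0.16953) + (-0.20288) + (-0.15702) + (-0.12935) + (-0.23113) + (-0.32311) + (-0.23113)) = 1.44415.
With S = 7 species, ln S = 1.94591, so J = 1.44415/1.94591 = 0.74214, i.e. 0.742 to 3 decimal places.

0.742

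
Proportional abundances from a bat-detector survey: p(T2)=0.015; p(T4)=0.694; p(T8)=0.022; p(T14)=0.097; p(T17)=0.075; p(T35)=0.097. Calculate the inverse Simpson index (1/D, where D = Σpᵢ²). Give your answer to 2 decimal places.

D = 0.015² + 0.694² + 0.022² + 0.097² + 0.075² + 0.097² = 0.00022 + 0.48164 + 0.00048 + 0.00941 + 0.00562 + 0.00941 = 0.50679 (working shown to 5 dp, full precision carried).
So 1/D = 1.9732, i.e. 1.97 to 2 decimal places.

1.97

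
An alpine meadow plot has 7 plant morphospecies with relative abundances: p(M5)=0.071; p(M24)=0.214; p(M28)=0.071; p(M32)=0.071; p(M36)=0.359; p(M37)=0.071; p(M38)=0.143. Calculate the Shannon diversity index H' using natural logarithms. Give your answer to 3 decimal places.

1.727

Each pᵢ ln pᵢ term (working shown to 5 dp, full precision carried): 0.071×(-2.64508)=-0.18780, 0.214×(-1.54178)=-0.32994, 0.071×(-2.64508)=-0.18780, 0.071×(-2.64508)=-0.18780, 0.359×(-1.02443)=-0.36777, 0.071×(-2.64508)=-0.18780, 0.143×(-1.94491)=-0.27812.
Sum = -1.72704, so H' = 1.727.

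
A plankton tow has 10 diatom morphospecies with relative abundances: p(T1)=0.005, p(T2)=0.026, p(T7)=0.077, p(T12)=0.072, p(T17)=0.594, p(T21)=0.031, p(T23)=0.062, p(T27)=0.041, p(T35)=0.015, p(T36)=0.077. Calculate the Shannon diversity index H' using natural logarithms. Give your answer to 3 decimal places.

1.489

Each pᵢ ln pᵢ term (working shown to 5 dp, full precision carried): 0.005×(-5.29832)=-0.02649, 0.026×(-3.64966)=-0.09489, 0.077×(-2.56395)=-0.19742, 0.072×(-2.63109)=-0.18944, 0.594×(-0.52088)=-0.30940, 0.031×(-3.47377)=-0.10769, 0.062×(-2.78062)=-0.17240, 0.041×(-3.19418)=-0.13096, 0.015×(-4.19971)=-0.06300, 0.077×(-2.56395)=-0.19742.
Sum = -1.48911, so H' = 1.489.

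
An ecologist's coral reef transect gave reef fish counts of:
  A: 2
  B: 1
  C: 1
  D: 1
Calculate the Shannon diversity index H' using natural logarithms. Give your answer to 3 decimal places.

1.332

Total N = 2+1+1+1 = 5, so the proportions are 0.4, 0.2, 0.2, 0.2 (working shown to 5 dp, full precision carried).
Each pᵢ ln pᵢ term: 0.4×(-0.91629)=-0.36652, 0.2×(-1.60944)=-0.32189, 0.2×(-1.60944)=-0.32189, 0.2×(-1.60944)=-0.32189.
Sum = -1.33218, so H' = 1.332.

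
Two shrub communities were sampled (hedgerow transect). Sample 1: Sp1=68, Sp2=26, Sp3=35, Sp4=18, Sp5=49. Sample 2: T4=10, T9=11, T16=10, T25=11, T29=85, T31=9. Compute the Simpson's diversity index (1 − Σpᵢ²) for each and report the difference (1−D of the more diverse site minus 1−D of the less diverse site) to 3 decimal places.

Sample 1: N=196, proportions 0.346939, 0.132653, 0.178571, 0.091837, 0.25, giving 1−D = 0.759215 (working shown to 6 dp, full precision carried).
Sample 2: N=136, proportions 0.073529, 0.080882, 0.073529, 0.080882, 0.625, 0.066176, giving 1−D = 0.581099.
Difference = |0.759215 − 0.581099| = 0.178116, i.e. 0.178 to 3 decimal places.

0.178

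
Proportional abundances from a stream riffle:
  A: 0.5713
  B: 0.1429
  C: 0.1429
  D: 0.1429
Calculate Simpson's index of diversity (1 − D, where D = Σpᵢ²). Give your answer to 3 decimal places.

0.612

D = 0.5713² + 0.1429² + 0.1429² + 0.1429² = 0.32638 + 0.02042 + 0.02042 + 0.02042 = 0.38764 (working shown to 5 dp, full precision carried).
So 1 − D = 0.61236, i.e. 0.612 to 3 decimal places.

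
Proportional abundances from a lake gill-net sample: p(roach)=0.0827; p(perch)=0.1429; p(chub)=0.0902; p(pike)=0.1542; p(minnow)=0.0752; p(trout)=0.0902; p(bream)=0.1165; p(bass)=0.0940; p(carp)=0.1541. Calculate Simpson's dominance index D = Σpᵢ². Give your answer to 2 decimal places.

D = 0.0827² + 0.1429² + 0.0902² + 0.1542² + 0.0752² + 0.0902² + 0.1165² + 0.094² + 0.1541² = 0.0068 + 0.0204 + 0.0081 + 0.0238 + 0.0057 + 0.0081 + 0.0136 + 0.0088 + 0.0237 = 0.1191 (working shown to 4 dp, full precision carried).
To 2 decimal places, D = 0.12.

0.12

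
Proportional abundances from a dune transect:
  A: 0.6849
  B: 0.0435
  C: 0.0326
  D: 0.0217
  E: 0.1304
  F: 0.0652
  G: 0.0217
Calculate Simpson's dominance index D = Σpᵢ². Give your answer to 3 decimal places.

0.494

D = 0.6849² + 0.0435² + 0.0326² + 0.0217² + 0.1304² + 0.0652² + 0.0217² = 0.46909 + 0.00189 + 0.00106 + 0.00047 + 0.01700 + 0.00425 + 0.00047 = 0.49424 (working shown to 5 dp, full precision carried).
To 3 decimal places, D = 0.494.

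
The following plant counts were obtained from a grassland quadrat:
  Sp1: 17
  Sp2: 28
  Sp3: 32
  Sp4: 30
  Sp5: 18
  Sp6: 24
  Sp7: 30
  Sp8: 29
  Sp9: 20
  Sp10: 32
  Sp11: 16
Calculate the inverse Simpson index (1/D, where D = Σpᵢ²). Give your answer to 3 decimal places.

10.409

Total N = 17+28+32+30+18+24+30+29+20+32+16 = 276, so the proportions are 0.0615942, 0.10144928, 0.11594203, 0.10869565, 0.06521739, 0.08695652, 0.10869565, 0.10507246, 0.07246377, 0.11594203, 0.05797101 (working shown to 8 dp, full precision carried).
D = 0.0615942² + 0.10144928² + 0.11594203² + 0.10869565² + 0.06521739² + 0.08695652² + 0.10869565² + 0.10507246² + 0.07246377² + 0.11594203² + 0.05797101² = 0.00379385 + 0.01029196 + 0.01344255 + 0.01181474 + 0.00425331 + 0.00756144 + 0.01181474 + 0.01104022 + 0.00525100 + 0.01344255 + 0.00336064 = 0.09606700.
So 1/D = 10.40940, i.e. 10.409 to 3 decimal places.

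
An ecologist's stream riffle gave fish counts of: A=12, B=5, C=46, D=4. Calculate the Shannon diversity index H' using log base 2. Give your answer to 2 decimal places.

Total N = 12+5+46+4 = 67, so the proportions are 0.1791, 0.0746, 0.6866, 0.0597 (working shown to 4 dp, full precision carried).
Each pᵢ log₂ pᵢ term: 0.1791×(-2.4811)=-0.4444, 0.0746×(-3.7442)=-0.2794, 0.6866×(-0.5425)=-0.3725, 0.0597×(-4.0661)=-0.2428.
Sum = -1.3390, so H' = 1.34.

1.34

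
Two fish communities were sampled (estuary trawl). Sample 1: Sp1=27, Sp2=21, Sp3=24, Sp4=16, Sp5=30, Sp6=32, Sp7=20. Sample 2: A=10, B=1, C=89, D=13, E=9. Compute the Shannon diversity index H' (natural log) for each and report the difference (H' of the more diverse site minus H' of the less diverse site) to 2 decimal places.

Sample 1: N=170, proportions 0.1588, 0.1235, 0.1412, 0.0941, 0.1765, 0.1882, 0.1176, giving H' = 1.9216 (working shown to 4 dp, full precision carried).
Sample 2: N=122, proportions 0.082, 0.0082, 0.7295, 0.1066, 0.0738, giving H' = 0.9054.
Difference = |1.9216 − 0.9054| = 1.0162, i.e. 1.02 to 2 decimal places.

1.02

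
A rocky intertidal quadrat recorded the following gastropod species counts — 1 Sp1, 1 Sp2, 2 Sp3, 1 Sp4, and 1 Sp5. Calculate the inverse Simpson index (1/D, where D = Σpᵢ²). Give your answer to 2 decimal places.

Total N = 1+1+2+1+1 = 6, so the proportions are 0.166667, 0.166667, 0.333333, 0.166667, 0.166667 (working shown to 6 dp, full precision carried).
D = 0.166667² + 0.166667² + 0.333333² + 0.166667² + 0.166667² = 0.027778 + 0.027778 + 0.111111 + 0.027778 + 0.027778 = 0.222222.
So 1/D = 4.5000, i.e. 4.50 to 2 decimal places.

4.50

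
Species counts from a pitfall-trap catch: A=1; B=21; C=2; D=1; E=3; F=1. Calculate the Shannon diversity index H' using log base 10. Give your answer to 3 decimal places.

Total N = 1+21+2+1+3+1 = 29, so the proportions are 0.03448, 0.72414, 0.06897, 0.03448, 0.10345, 0.03448 (working shown to 5 dp, full precision carried).
Each pᵢ log₁₀ pᵢ term: 0.03448×(-1.46240)=-0.05043, 0.72414×(-0.14018)=-0.10151, 0.06897×(-1.16137)=-0.08009, 0.03448×(-1.46240)=-0.05043, 0.10345×(-0.98528)=-0.10193, 0.03448×(-1.46240)=-0.05043.
Sum = -0.43481, so H' = 0.435.

0.435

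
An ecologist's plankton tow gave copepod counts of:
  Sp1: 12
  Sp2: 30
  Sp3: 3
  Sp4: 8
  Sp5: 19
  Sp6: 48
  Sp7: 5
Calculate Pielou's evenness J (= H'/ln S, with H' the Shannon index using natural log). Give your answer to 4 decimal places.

0.8302

Total N = 12+30+3+8+19+48+5 = 125, so the proportions are 0.096, 0.24, 0.024, 0.064, 0.152, 0.384, 0.04 (working shown to 6 dp, full precision carried).
H' = −Σ pᵢ ln pᵢ = −((-0.224967) + (-0.342508) + (-0.089513) + (-0.175928) + (-0.286349) + (-0.367531) + (-0.128755)) = 1.615551.
With S = 7 species, ln S = 1.945910, so J = 1.615551/1.945910 = 0.830229, i.e. 0.8302 to 4 decimal places.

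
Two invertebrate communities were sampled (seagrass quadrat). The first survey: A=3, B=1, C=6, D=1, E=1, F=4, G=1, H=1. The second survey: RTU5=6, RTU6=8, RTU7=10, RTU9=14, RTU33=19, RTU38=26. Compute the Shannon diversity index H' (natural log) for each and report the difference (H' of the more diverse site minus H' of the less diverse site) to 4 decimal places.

The first survey: N=18, proportions 0.166667, 0.055556, 0.333333, 0.055556, 0.055556, 0.222222, 0.055556, 0.055556, giving H' = 1.801951 (working shown to 6 dp, full precision carried).
The second survey: N=83, proportions 0.072289, 0.096386, 0.120482, 0.168675, 0.228916, 0.313253, giving H' = 1.671689.
Difference = |1.801951 − 1.671689| = 0.130262, i.e. 0.1303 to 4 decimal places.

0.1303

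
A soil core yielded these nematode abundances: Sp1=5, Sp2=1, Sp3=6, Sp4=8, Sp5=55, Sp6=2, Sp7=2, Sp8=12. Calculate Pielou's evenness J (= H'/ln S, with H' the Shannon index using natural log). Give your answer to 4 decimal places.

Total N = 5+1+6+8+55+2+2+12 = 91, so the proportions are 0.054945, 0.010989, 0.065934, 0.087912, 0.604396, 0.021978, 0.021978, 0.131868 (working shown to 6 dp, full precision carried).
H' = −Σ pᵢ ln pᵢ = −((-0.159419) + (-0.049570) + (-0.179281) + (-0.213751) + (-0.304329) + (-0.083906) + (-0.083906) + (-0.267159)) = 1.341320.
With S = 8 species, ln S = 2.079442, so J = 1.341320/2.079442 = 0.645039, i.e. 0.6450 to 4 decimal places.

0.6450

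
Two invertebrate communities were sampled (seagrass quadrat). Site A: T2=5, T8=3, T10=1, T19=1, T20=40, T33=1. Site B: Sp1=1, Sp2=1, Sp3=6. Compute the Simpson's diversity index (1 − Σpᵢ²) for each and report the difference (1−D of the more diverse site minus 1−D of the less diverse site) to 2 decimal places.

Site A: N=51, proportions 0.098, 0.0588, 0.0196, 0.0196, 0.7843, 0.0196, giving 1−D = 0.3706 (working shown to 4 dp, full precision carried).
Site B: N=8, proportions 0.125, 0.125, 0.75, giving 1−D = 0.4062.
Difference = |0.3706 − 0.4062| = 0.0356, i.e. 0.04 to 2 decimal places.

0.04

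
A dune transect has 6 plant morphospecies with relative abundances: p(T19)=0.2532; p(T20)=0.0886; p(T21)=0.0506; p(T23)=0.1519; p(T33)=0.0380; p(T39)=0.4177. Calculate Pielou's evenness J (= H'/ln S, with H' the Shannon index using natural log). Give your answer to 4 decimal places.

0.8308

H' = −Σ pᵢ ln pᵢ = −((-0.347789) + (-0.214733) + (-0.150980) + (-0.286261) + (-0.124266) + (-0.364649)) = 1.488678 (working shown to 6 dp, full precision carried).
With S = 6 species, ln S = 1.791759, so J = 1.488678/1.791759 = 0.830847, i.e. 0.8308 to 4 decimal places.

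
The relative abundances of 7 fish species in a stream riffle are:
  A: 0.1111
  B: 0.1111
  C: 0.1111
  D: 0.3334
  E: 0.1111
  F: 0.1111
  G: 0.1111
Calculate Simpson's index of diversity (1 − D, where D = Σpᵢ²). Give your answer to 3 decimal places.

0.815

D = 0.1111² + 0.1111² + 0.1111² + 0.3334² + 0.1111² + 0.1111² + 0.1111² = 0.01234 + 0.01234 + 0.01234 + 0.11116 + 0.01234 + 0.01234 + 0.01234 = 0.18521 (working shown to 5 dp, full precision carried).
So 1 − D = 0.81479, i.e. 0.815 to 3 decimal places.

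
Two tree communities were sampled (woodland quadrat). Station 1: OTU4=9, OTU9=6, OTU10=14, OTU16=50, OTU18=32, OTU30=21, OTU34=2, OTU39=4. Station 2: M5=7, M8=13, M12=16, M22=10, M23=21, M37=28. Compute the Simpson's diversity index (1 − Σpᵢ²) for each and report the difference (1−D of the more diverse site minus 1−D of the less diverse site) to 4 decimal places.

0.0264

Station 1: N=138, proportions 0.065217, 0.043478, 0.101449, 0.362319, 0.231884, 0.152174, 0.014493, 0.028986, giving 1−D = 0.774312 (working shown to 6 dp, full precision carried).
Station 2: N=95, proportions 0.073684, 0.136842, 0.168421, 0.105263, 0.221053, 0.294737, giving 1−D = 0.800665.
Difference = |0.774312 − 0.800665| = 0.026353, i.e. 0.0264 to 4 decimal places.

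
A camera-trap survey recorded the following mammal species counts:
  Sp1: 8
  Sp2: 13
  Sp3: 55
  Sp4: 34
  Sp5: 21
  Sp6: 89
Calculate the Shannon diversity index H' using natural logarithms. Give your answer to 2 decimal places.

1.51

Total N = 8+13+55+34+21+89 = 220, so the proportions are 0.0364, 0.0591, 0.25, 0.1545, 0.0955, 0.4045 (working shown to 4 dp, full precision carried).
Each pᵢ ln pᵢ term: 0.0364×(-3.3142)=-0.1205, 0.0591×(-2.8287)=-0.1671, 0.25×(-1.3863)=-0.3466, 0.1545×(-1.8673)=-0.2886, 0.0955×(-2.3491)=-0.2242, 0.4045×(-0.9050)=-0.3661.
Sum = -1.5132, so H' = 1.51.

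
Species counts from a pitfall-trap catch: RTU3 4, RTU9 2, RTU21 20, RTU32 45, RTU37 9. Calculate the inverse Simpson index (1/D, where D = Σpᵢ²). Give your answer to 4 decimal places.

Total N = 4+2+20+45+9 = 80, so the proportions are 0.05, 0.025, 0.25, 0.5625, 0.1125 (working shown to 7 dp, full precision carried).
D = 0.05² + 0.025² + 0.25² + 0.5625² + 0.1125² = 0.0025000 + 0.0006250 + 0.0625000 + 0.3164062 + 0.0126563 = 0.3946875.
So 1/D = 2.533650, i.e. 2.5337 to 4 decimal places.

2.5337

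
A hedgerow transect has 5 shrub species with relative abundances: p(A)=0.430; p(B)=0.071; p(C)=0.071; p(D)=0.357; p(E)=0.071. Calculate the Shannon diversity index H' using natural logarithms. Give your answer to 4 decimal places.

Each pᵢ ln pᵢ term (working shown to 6 dp, full precision carried): 0.43×(-0.843970)=-0.362907, 0.071×(-2.645075)=-0.187800, 0.071×(-2.645075)=-0.187800, 0.357×(-1.030019)=-0.367717, 0.071×(-2.645075)=-0.187800.
Sum = -1.294025, so H' = 1.2940.

1.2940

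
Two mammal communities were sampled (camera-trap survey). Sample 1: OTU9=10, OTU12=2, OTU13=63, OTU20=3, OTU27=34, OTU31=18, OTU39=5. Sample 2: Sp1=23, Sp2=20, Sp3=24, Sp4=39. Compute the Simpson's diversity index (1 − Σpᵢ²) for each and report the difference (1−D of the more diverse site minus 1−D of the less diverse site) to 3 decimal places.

0.037

Sample 1: N=135, proportions 0.074074, 0.014815, 0.466667, 0.022222, 0.251852, 0.133333, 0.037037, giving 1−D = 0.693443 (working shown to 6 dp, full precision carried).
Sample 2: N=106, proportions 0.216981, 0.188679, 0.226415, 0.367925, giving 1−D = 0.730687.
Difference = |0.693443 − 0.730687| = 0.037244, i.e. 0.037 to 3 decimal places.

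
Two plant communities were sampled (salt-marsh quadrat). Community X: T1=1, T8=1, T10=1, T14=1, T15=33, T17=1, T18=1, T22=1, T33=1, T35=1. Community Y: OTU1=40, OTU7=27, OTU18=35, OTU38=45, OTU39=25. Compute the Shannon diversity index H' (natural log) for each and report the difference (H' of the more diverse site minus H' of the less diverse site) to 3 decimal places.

Community X: N=42, proportions 0.02381, 0.02381, 0.02381, 0.02381, 0.78571, 0.02381, 0.02381, 0.02381, 0.02381, 0.02381, giving H' = 0.99041 (working shown to 5 dp, full precision carried).
Community Y: N=172, proportions 0.23256, 0.15698, 0.20349, 0.26163, 0.14535, giving H' = 1.58498.
Difference = |0.99041 − 1.58498| = 0.59457, i.e. 0.595 to 3 decimal places.

0.595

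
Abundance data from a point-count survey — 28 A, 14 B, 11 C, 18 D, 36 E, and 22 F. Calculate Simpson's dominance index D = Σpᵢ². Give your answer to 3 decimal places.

Total N = 28+14+11+18+36+22 = 129, so the proportions are 0.21705, 0.10853, 0.08527, 0.13953, 0.27907, 0.17054 (working shown to 5 dp, full precision carried).
D = 0.21705² + 0.10853² + 0.08527² + 0.13953² + 0.27907² + 0.17054² = 0.04711 + 0.01178 + 0.00727 + 0.01947 + 0.07788 + 0.02908 = 0.19260.
To 3 decimal places, D = 0.193.

0.193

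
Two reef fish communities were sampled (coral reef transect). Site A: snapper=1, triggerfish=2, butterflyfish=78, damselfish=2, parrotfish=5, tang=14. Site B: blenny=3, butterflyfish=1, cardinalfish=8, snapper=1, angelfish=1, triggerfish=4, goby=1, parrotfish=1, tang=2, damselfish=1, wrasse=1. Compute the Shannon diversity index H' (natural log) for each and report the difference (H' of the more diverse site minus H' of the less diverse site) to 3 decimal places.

Site A: N=102, proportions 0.0098, 0.01961, 0.76471, 0.01961, 0.04902, 0.13725, giving H' = 0.82507 (working shown to 5 dp, full precision carried).
Site B: N=24, proportions 0.125, 0.04167, 0.33333, 0.04167, 0.04167, 0.16667, 0.04167, 0.04167, 0.08333, 0.04167, 0.04167, giving H' = 2.05877.
Difference = |0.82507 − 2.05877| = 1.23370, i.e. 1.234 to 3 decimal places.

1.234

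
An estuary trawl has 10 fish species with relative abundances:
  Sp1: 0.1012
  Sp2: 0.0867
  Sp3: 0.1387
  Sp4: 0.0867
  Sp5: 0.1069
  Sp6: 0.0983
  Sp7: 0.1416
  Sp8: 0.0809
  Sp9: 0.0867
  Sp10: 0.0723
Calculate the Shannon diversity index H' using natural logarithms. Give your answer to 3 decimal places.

Each pᵢ ln pᵢ term (working shown to 5 dp, full precision carried): 0.1012×(-2.29066)=-0.23181, 0.0867×(-2.44530)=-0.21201, 0.1387×(-1.97544)=-0.27399, 0.0867×(-2.44530)=-0.21201, 0.1069×(-2.23586)=-0.23901, 0.0983×(-2.31973)=-0.22803, 0.1416×(-1.95475)=-0.27679, 0.0809×(-2.51454)=-0.20343, 0.0867×(-2.44530)=-0.21201, 0.0723×(-2.62693)=-0.18993.
Sum = -2.27902, so H' = 2.279.

2.279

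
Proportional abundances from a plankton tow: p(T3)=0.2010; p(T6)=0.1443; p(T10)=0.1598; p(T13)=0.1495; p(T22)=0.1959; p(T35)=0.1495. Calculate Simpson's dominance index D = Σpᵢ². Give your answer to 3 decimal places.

D = 0.201² + 0.1443² + 0.1598² + 0.1495² + 0.1959² + 0.1495² = 0.04040 + 0.02082 + 0.02554 + 0.02235 + 0.03838 + 0.02235 = 0.16984 (working shown to 5 dp, full precision carried).
To 3 decimal places, D = 0.170.

0.170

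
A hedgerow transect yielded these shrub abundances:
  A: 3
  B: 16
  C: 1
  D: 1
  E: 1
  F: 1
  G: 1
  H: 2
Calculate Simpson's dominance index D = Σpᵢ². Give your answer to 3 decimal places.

0.405

Total N = 3+16+1+1+1+1+1+2 = 26, so the proportions are 0.11538, 0.61538, 0.03846, 0.03846, 0.03846, 0.03846, 0.03846, 0.07692 (working shown to 5 dp, full precision carried).
D = 0.11538² + 0.61538² + 0.03846² + 0.03846² + 0.03846² + 0.03846² + 0.03846² + 0.07692² = 0.01331 + 0.37870 + 0.00148 + 0.00148 + 0.00148 + 0.00148 + 0.00148 + 0.00592 = 0.40533.
To 3 decimal places, D = 0.405.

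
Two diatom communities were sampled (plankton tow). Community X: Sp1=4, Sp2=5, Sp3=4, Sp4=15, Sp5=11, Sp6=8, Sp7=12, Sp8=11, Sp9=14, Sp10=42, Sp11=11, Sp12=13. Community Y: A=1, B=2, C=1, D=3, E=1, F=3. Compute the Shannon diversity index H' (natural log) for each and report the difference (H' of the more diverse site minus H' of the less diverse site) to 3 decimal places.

Community X: N=150, proportions 0.02667, 0.03333, 0.02667, 0.1, 0.07333, 0.05333, 0.08, 0.07333, 0.09333, 0.28, 0.07333, 0.08667, giving H' = 2.25986 (working shown to 5 dp, full precision carried).
Community Y: N=11, proportions 0.09091, 0.18182, 0.09091, 0.27273, 0.09091, 0.27273, giving H' = 1.67263.
Difference = |2.25986 − 1.67263| = 0.58723, i.e. 0.587 to 3 decimal places.

0.587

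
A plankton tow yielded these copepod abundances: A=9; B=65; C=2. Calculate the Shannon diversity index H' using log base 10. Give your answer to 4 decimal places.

Total N = 9+65+2 = 76, so the proportions are 0.118421, 0.855263, 0.026316 (working shown to 6 dp, full precision carried).
Each pᵢ log₁₀ pᵢ term: 0.118421×(-0.926571)=-0.109726, 0.855263×(-0.067900)=-0.058073, 0.026316×(-1.579784)=-0.041573.
Sum = -0.209371, so H' = 0.2094.

0.2094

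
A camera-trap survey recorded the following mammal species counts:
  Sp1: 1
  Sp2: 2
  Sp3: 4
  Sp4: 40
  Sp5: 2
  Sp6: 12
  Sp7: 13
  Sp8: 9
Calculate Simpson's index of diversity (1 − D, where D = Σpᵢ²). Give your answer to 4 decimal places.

0.7069

Total N = 1+2+4+40+2+12+13+9 = 83, so the proportions are 0.012048, 0.024096, 0.048193, 0.481928, 0.024096, 0.144578, 0.156627, 0.108434 (working shown to 6 dp, full precision carried).
D = 0.012048² + 0.024096² + 0.048193² + 0.481928² + 0.024096² + 0.144578² + 0.156627² + 0.108434² = 0.000145 + 0.000581 + 0.002323 + 0.232254 + 0.000581 + 0.020903 + 0.024532 + 0.011758 = 0.293076.
So 1 − D = 0.706924, i.e. 0.7069 to 4 decimal places.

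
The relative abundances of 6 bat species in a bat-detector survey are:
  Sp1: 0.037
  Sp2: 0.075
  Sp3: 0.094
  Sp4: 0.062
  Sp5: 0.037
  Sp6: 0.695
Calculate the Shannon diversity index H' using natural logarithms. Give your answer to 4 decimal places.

1.0858

Each pᵢ ln pᵢ term (working shown to 6 dp, full precision carried): 0.037×(-3.296837)=-0.121983, 0.075×(-2.590267)=-0.194270, 0.094×(-2.364460)=-0.222259, 0.062×(-2.780621)=-0.172398, 0.037×(-3.296837)=-0.121983, 0.695×(-0.363843)=-0.252871.
Sum = -1.085765, so H' = 1.0858.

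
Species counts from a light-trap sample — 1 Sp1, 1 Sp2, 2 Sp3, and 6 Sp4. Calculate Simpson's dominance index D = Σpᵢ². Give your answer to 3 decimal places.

0.420

Total N = 1+1+2+6 = 10, so the proportions are 0.1, 0.1, 0.2, 0.6 (working shown to 5 dp, full precision carried).
D = 0.1² + 0.1² + 0.2² + 0.6² = 0.01000 + 0.01000 + 0.04000 + 0.36000 = 0.42000.
To 3 decimal places, D = 0.420.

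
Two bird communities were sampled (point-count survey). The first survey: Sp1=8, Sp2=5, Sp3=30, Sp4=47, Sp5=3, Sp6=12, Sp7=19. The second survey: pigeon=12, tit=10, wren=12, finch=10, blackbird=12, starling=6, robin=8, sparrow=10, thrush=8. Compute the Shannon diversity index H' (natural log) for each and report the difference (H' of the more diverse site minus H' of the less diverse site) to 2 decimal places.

The first survey: N=124, proportions 0.0645, 0.0403, 0.2419, 0.379, 0.0242, 0.0968, 0.1532, giving H' = 1.6208 (working shown to 4 dp, full precision carried).
The second survey: N=88, proportions 0.1364, 0.1136, 0.1364, 0.1136, 0.1364, 0.0682, 0.0909, 0.1136, 0.0909, giving H' = 2.1756.
Difference = |1.6208 − 2.1756| = 0.5548, i.e. 0.55 to 2 decimal places.

0.55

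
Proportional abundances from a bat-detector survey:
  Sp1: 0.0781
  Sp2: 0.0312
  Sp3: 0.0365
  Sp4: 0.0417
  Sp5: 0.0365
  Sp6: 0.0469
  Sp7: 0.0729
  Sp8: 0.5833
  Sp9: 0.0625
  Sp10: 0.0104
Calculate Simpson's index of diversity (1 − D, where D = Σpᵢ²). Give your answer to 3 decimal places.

0.637

D = 0.0781² + 0.0312² + 0.0365² + 0.0417² + 0.0365² + 0.0469² + 0.0729² + 0.5833² + 0.0625² + 0.0104² = 0.00610 + 0.00097 + 0.00133 + 0.00174 + 0.00133 + 0.00220 + 0.00531 + 0.34024 + 0.00391 + 0.00011 = 0.36324 (working shown to 5 dp, full precision carried).
So 1 − D = 0.63676, i.e. 0.637 to 3 decimal places.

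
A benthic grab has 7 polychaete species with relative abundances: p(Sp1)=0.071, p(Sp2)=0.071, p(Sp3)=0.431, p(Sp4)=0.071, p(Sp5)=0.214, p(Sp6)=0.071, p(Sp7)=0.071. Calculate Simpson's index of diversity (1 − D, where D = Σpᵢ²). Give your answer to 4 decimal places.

D = 0.071² + 0.071² + 0.431² + 0.071² + 0.214² + 0.071² + 0.071² = 0.005041 + 0.005041 + 0.185761 + 0.005041 + 0.045796 + 0.005041 + 0.005041 = 0.256762 (working shown to 6 dp, full precision carried).
So 1 − D = 0.743238, i.e. 0.7432 to 4 decimal places.

0.7432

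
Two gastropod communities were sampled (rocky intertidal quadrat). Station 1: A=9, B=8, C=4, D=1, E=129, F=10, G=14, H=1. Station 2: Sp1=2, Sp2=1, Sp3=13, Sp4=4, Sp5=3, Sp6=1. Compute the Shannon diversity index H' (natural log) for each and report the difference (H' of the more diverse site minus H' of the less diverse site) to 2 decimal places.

Station 1: N=176, proportions 0.0511364, 0.0454545, 0.0227273, 0.0056818, 0.7329545, 0.0568182, 0.0795455, 0.0056818, giving H' = 1.0293239 (working shown to 7 dp, full precision carried).
Station 2: N=24, proportions 0.0833333, 0.0416667, 0.5416667, 0.1666667, 0.125, 0.0416667, giving H' = 1.3625684.
Difference = |1.0293239 − 1.3625684| = 0.3332445, i.e. 0.33 to 2 decimal places.

0.33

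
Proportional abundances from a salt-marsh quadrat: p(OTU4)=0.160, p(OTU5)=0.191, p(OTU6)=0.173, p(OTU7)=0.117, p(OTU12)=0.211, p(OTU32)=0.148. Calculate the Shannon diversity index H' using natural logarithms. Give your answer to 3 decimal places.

1.775

Each pᵢ ln pᵢ term (working shown to 5 dp, full precision carried): 0.16×(-1.83258)=-0.29321, 0.191×(-1.65548)=-0.31620, 0.173×(-1.75446)=-0.30352, 0.117×(-2.14558)=-0.25103, 0.211×(-1.55590)=-0.32829, 0.148×(-1.91054)=-0.28276.
Sum = -1.77502, so H' = 1.775.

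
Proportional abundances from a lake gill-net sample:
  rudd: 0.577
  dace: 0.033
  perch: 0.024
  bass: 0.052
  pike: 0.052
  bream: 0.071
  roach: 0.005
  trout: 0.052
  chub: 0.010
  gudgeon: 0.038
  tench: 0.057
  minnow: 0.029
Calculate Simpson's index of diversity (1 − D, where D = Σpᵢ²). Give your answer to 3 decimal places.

D = 0.577² + 0.033² + 0.024² + 0.052² + 0.052² + 0.071² + 0.005² + 0.052² + 0.01² + 0.038² + 0.057² + 0.029² = 0.33293 + 0.00109 + 0.00058 + 0.00270 + 0.00270 + 0.00504 + 0.00003 + 0.00270 + 0.00010 + 0.00144 + 0.00325 + 0.00084 = 0.35341 (working shown to 5 dp, full precision carried).
So 1 − D = 0.64659, i.e. 0.647 to 3 decimal places.

0.647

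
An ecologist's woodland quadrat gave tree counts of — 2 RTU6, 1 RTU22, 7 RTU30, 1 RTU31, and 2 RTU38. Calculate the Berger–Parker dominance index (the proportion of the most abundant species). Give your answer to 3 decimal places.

0.538

Total N = 2+1+7+1+2 = 13, so the proportions are 0.15385, 0.07692, 0.53846, 0.07692, 0.15385 (working shown to 5 dp, full precision carried).
The largest proportion is 0.53846, i.e. d = 0.538 to 3 decimal places.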